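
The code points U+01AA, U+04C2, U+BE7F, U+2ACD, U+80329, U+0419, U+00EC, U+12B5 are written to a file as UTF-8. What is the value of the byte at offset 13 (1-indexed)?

0x8C

1-indexed offset 13 is 0-indexed offset 12.
U+01AA → 2-byte form C6 AA at offsets 0–1.
U+04C2 → 2-byte form D3 82 at offsets 2–3.
U+BE7F → 3-byte form EB B9 BF at offsets 4–6.
U+2ACD → 3-byte form E2 AB 8D at offsets 7–9.
U+80329 → 4-byte form F2 80 8C A9 at offsets 10–13.
Offset 12 falls in char 5's range; it's byte 3 of F2 80 8C A9 = 0x8C.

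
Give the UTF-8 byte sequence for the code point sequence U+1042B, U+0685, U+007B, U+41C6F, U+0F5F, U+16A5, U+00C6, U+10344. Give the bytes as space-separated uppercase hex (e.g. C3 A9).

F0 90 90 AB DA 85 7B F1 81 B1 AF E0 BD 9F E1 9A A5 C3 86 F0 90 8D 84

U+1042B: 4-byte form → F0 90 90 AB.
U+0685: 2-byte form → DA 85.
U+007B: 1-byte form → 7B.
U+41C6F: 4-byte form → F1 81 B1 AF.
U+0F5F: 3-byte form → E0 BD 9F.
U+16A5: 3-byte form → E1 9A A5.
U+00C6: 2-byte form → C3 86.
U+10344: 4-byte form → F0 90 8D 84.
Concatenated (23 bytes): F0 90 90 AB DA 85 7B F1 81 B1 AF E0 BD 9F E1 9A A5 C3 86 F0 90 8D 84.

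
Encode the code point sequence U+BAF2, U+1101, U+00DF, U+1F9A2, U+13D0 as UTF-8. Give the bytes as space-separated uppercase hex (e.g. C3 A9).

EB AB B2 E1 84 81 C3 9F F0 9F A6 A2 E1 8F 90

U+BAF2: 3-byte form → EB AB B2.
U+1101: 3-byte form → E1 84 81.
U+00DF: 2-byte form → C3 9F.
U+1F9A2: 4-byte form → F0 9F A6 A2.
U+13D0: 3-byte form → E1 8F 90.
Concatenated (15 bytes): EB AB B2 E1 84 81 C3 9F F0 9F A6 A2 E1 8F 90.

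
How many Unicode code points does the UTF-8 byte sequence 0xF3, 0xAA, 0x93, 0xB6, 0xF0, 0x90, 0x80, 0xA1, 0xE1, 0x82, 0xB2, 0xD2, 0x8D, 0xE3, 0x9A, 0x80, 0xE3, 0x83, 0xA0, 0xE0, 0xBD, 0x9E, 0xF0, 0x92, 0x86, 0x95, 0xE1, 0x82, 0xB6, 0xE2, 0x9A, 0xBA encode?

Byte at offset 0: 0xF3 = 11110011 → 4-byte char (#1). Advance 4.
Byte at offset 4: 0xF0 = 11110000 → 4-byte char (#2). Advance 4.
Byte at offset 8: 0xE1 = 11100001 → 3-byte char (#3). Advance 3.
Byte at offset 11: 0xD2 = 11010010 → 2-byte char (#4). Advance 2.
Byte at offset 13: 0xE3 = 11100011 → 3-byte char (#5). Advance 3.
Byte at offset 16: 0xE3 = 11100011 → 3-byte char (#6). Advance 3.
Byte at offset 19: 0xE0 = 11100000 → 3-byte char (#7). Advance 3.
Byte at offset 22: 0xF0 = 11110000 → 4-byte char (#8). Advance 4.
Byte at offset 26: 0xE1 = 11100001 → 3-byte char (#9). Advance 3.
Byte at offset 29: 0xE2 = 11100010 → 3-byte char (#10). Advance 3.
Reached end at offset 32 after 10 code points.

10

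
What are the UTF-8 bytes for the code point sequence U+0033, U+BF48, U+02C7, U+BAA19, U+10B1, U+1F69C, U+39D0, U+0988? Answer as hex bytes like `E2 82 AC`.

33 EB BD 88 CB 87 F2 BA A8 99 E1 82 B1 F0 9F 9A 9C E3 A7 90 E0 A6 88

U+0033: 1-byte form → 33.
U+BF48: 3-byte form → EB BD 88.
U+02C7: 2-byte form → CB 87.
U+BAA19: 4-byte form → F2 BA A8 99.
U+10B1: 3-byte form → E1 82 B1.
U+1F69C: 4-byte form → F0 9F 9A 9C.
U+39D0: 3-byte form → E3 A7 90.
U+0988: 3-byte form → E0 A6 88.
Concatenated (23 bytes): 33 EB BD 88 CB 87 F2 BA A8 99 E1 82 B1 F0 9F 9A 9C E3 A7 90 E0 A6 88.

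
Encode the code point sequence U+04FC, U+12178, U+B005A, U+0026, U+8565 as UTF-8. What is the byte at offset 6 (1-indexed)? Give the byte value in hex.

0xB8

1-indexed offset 6 is 0-indexed offset 5.
U+04FC → 2-byte form D3 BC at offsets 0–1.
U+12178 → 4-byte form F0 92 85 B8 at offsets 2–5.
Offset 5 falls in char 2's range; it's byte 4 of F0 92 85 B8 = 0xB8.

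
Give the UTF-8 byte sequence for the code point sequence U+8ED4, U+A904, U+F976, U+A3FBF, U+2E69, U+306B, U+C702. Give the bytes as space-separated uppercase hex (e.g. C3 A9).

U+8ED4: 3-byte form → E8 BB 94.
U+A904: 3-byte form → EA A4 84.
U+F976: 3-byte form → EF A5 B6.
U+A3FBF: 4-byte form → F2 A3 BE BF.
U+2E69: 3-byte form → E2 B9 A9.
U+306B: 3-byte form → E3 81 AB.
U+C702: 3-byte form → EC 9C 82.
Concatenated (22 bytes): E8 BB 94 EA A4 84 EF A5 B6 F2 A3 BE BF E2 B9 A9 E3 81 AB EC 9C 82.

E8 BB 94 EA A4 84 EF A5 B6 F2 A3 BE BF E2 B9 A9 E3 81 AB EC 9C 82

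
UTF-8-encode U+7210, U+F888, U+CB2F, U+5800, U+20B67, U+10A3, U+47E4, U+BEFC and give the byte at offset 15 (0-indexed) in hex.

0xA7

U+7210 → 3-byte form E7 88 90 at offsets 0–2.
U+F888 → 3-byte form EF A2 88 at offsets 3–5.
U+CB2F → 3-byte form EC AC AF at offsets 6–8.
U+5800 → 3-byte form E5 A0 80 at offsets 9–11.
U+20B67 → 4-byte form F0 A0 AD A7 at offsets 12–15.
Offset 15 falls in char 5's range; it's byte 4 of F0 A0 AD A7 = 0xA7.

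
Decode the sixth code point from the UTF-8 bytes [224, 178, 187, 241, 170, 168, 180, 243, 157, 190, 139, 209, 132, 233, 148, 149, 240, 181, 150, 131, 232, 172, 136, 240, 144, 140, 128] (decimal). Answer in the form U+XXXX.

Offset 0: leading byte 0xE0 = 11100000 → 3-byte char #1 = E0 B2 BB.
Offset 3: leading byte 0xF1 = 11110001 → 4-byte char #2 = F1 AA A8 B4.
Offset 7: leading byte 0xF3 = 11110011 → 4-byte char #3 = F3 9D BE 8B.
Offset 11: leading byte 0xD1 = 11010001 → 2-byte char #4 = D1 84.
Offset 13: leading byte 0xE9 = 11101001 → 3-byte char #5 = E9 94 95.
Offset 16: leading byte 0xF0 = 11110000 → 4-byte char #6 = F0 B5 96 83.
Leading byte 0xF0 = 11110000 matches 11110xxx → 4-byte sequence.
Byte 1: 0xF0 = 11110000, payload 000 (3 bits).
Byte 2: 0xB5 = 10110101 (10xxxxxx ✓), payload 110101.
Byte 3: 0x96 = 10010110 (10xxxxxx ✓), payload 010110.
Byte 4: 0x83 = 10000011 (10xxxxxx ✓), payload 000011.
Concatenate: 000110101010110000011 = 0x35583 (21 bits → U+35583).

U+35583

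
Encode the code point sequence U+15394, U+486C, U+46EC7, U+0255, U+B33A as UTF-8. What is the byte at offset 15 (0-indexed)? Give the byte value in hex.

0xBA

U+15394 → 4-byte form F0 95 8E 94 at offsets 0–3.
U+486C → 3-byte form E4 A1 AC at offsets 4–6.
U+46EC7 → 4-byte form F1 86 BB 87 at offsets 7–10.
U+0255 → 2-byte form C9 95 at offsets 11–12.
U+B33A → 3-byte form EB 8C BA at offsets 13–15.
Offset 15 falls in char 5's range; it's byte 3 of EB 8C BA = 0xBA.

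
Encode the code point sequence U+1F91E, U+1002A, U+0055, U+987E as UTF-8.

U+1F91E: 4-byte form → F0 9F A4 9E.
U+1002A: 4-byte form → F0 90 80 AA.
U+0055: 1-byte form → 55.
U+987E: 3-byte form → E9 A1 BE.
Concatenated (12 bytes): F0 9F A4 9E F0 90 80 AA 55 E9 A1 BE.

F0 9F A4 9E F0 90 80 AA 55 E9 A1 BE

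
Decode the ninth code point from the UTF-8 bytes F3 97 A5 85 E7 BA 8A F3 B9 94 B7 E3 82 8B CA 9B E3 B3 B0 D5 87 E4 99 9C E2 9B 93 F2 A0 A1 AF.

U+26D3

Offset 0: leading byte 0xF3 = 11110011 → 4-byte char #1 = F3 97 A5 85.
Offset 4: leading byte 0xE7 = 11100111 → 3-byte char #2 = E7 BA 8A.
Offset 7: leading byte 0xF3 = 11110011 → 4-byte char #3 = F3 B9 94 B7.
Offset 11: leading byte 0xE3 = 11100011 → 3-byte char #4 = E3 82 8B.
Offset 14: leading byte 0xCA = 11001010 → 2-byte char #5 = CA 9B.
Offset 16: leading byte 0xE3 = 11100011 → 3-byte char #6 = E3 B3 B0.
Offset 19: leading byte 0xD5 = 11010101 → 2-byte char #7 = D5 87.
Offset 21: leading byte 0xE4 = 11100100 → 3-byte char #8 = E4 99 9C.
Offset 24: leading byte 0xE2 = 11100010 → 3-byte char #9 = E2 9B 93.
Leading byte 0xE2 = 11100010 matches 1110xxxx → 3-byte sequence.
Byte 1: 0xE2 = 11100010, payload 0010 (4 bits).
Byte 2: 0x9B = 10011011 (10xxxxxx ✓), payload 011011.
Byte 3: 0x93 = 10010011 (10xxxxxx ✓), payload 010011.
Concatenate: 0010011011010011 = 0x26D3 (16 bits → U+26D3).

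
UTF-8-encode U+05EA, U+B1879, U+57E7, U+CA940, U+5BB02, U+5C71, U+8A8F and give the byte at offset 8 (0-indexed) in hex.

U+05EA → 2-byte form D7 AA at offsets 0–1.
U+B1879 → 4-byte form F2 B1 A1 B9 at offsets 2–5.
U+57E7 → 3-byte form E5 9F A7 at offsets 6–8.
Offset 8 falls in char 3's range; it's byte 3 of E5 9F A7 = 0xA7.

0xA7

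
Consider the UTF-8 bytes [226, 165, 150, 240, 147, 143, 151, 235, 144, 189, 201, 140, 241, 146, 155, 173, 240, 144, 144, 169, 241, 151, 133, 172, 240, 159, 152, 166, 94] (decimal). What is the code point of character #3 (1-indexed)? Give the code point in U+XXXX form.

Offset 0: leading byte 0xE2 = 11100010 → 3-byte char #1 = E2 A5 96.
Offset 3: leading byte 0xF0 = 11110000 → 4-byte char #2 = F0 93 8F 97.
Offset 7: leading byte 0xEB = 11101011 → 3-byte char #3 = EB 90 BD.
Leading byte 0xEB = 11101011 matches 1110xxxx → 3-byte sequence.
Byte 1: 0xEB = 11101011, payload 1011 (4 bits).
Byte 2: 0x90 = 10010000 (10xxxxxx ✓), payload 010000.
Byte 3: 0xBD = 10111101 (10xxxxxx ✓), payload 111101.
Concatenate: 1011010000111101 = 0xB43D (16 bits → U+B43D).

U+B43D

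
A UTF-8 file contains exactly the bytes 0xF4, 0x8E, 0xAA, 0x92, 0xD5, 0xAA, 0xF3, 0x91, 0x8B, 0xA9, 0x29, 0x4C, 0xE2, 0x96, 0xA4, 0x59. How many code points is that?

Byte at offset 0: 0xF4 = 11110100 → 4-byte char (#1). Advance 4.
Byte at offset 4: 0xD5 = 11010101 → 2-byte char (#2). Advance 2.
Byte at offset 6: 0xF3 = 11110011 → 4-byte char (#3). Advance 4.
Byte at offset 10: 0x29 = 00101001 → 1-byte char (#4). Advance 1.
Byte at offset 11: 0x4C = 01001100 → 1-byte char (#5). Advance 1.
Byte at offset 12: 0xE2 = 11100010 → 3-byte char (#6). Advance 3.
Byte at offset 15: 0x59 = 01011001 → 1-byte char (#7). Advance 1.
Reached end at offset 16 after 7 code points.

7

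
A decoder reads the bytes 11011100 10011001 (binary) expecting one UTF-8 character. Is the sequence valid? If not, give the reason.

Leading byte 0xDC = 11011100 → 2-byte form.
Continuation bytes 0x99=10011001 all match 10xxxxxx.
Decoded value 0x719 is ≥ 0x80 (shortest form) and not a surrogate.

valid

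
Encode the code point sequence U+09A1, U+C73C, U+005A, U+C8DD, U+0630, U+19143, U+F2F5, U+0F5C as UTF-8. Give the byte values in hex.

U+09A1: 3-byte form → E0 A6 A1.
U+C73C: 3-byte form → EC 9C BC.
U+005A: 1-byte form → 5A.
U+C8DD: 3-byte form → EC A3 9D.
U+0630: 2-byte form → D8 B0.
U+19143: 4-byte form → F0 99 85 83.
U+F2F5: 3-byte form → EF 8B B5.
U+0F5C: 3-byte form → E0 BD 9C.
Concatenated (22 bytes): E0 A6 A1 EC 9C BC 5A EC A3 9D D8 B0 F0 99 85 83 EF 8B B5 E0 BD 9C.

E0 A6 A1 EC 9C BC 5A EC A3 9D D8 B0 F0 99 85 83 EF 8B B5 E0 BD 9C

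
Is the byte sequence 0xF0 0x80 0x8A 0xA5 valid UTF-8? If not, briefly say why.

invalid (overlong encoding)

Leading byte 0xF0 = 11110000 → 4-byte form.
Continuation bytes all match 10xxxxxx. Payload decodes to 0x2A5.
But 0x2A5 < 0x10000, the minimum for a 4-byte sequence — this is an overlong encoding.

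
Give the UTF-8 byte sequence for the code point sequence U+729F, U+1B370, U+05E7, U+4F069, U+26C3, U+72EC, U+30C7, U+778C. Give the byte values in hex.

U+729F: 3-byte form → E7 8A 9F.
U+1B370: 4-byte form → F0 9B 8D B0.
U+05E7: 2-byte form → D7 A7.
U+4F069: 4-byte form → F1 8F 81 A9.
U+26C3: 3-byte form → E2 9B 83.
U+72EC: 3-byte form → E7 8B AC.
U+30C7: 3-byte form → E3 83 87.
U+778C: 3-byte form → E7 9E 8C.
Concatenated (25 bytes): E7 8A 9F F0 9B 8D B0 D7 A7 F1 8F 81 A9 E2 9B 83 E7 8B AC E3 83 87 E7 9E 8C.

E7 8A 9F F0 9B 8D B0 D7 A7 F1 8F 81 A9 E2 9B 83 E7 8B AC E3 83 87 E7 9E 8C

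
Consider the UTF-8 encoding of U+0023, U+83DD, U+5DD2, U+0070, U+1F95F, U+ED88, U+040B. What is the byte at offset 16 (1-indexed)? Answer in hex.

0xD0

1-indexed offset 16 is 0-indexed offset 15.
U+0023 → 1-byte form 23 at offsets 0–0.
U+83DD → 3-byte form E8 8F 9D at offsets 1–3.
U+5DD2 → 3-byte form E5 B7 92 at offsets 4–6.
U+0070 → 1-byte form 70 at offsets 7–7.
U+1F95F → 4-byte form F0 9F A5 9F at offsets 8–11.
U+ED88 → 3-byte form EE B6 88 at offsets 12–14.
U+040B → 2-byte form D0 8B at offsets 15–16.
Offset 15 falls in char 7's range; it's byte 1 of D0 8B = 0xD0.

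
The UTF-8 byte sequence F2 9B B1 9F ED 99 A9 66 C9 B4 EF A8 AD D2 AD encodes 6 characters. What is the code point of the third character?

U+0066

Offset 0: leading byte 0xF2 = 11110010 → 4-byte char #1 = F2 9B B1 9F.
Offset 4: leading byte 0xED = 11101101 → 3-byte char #2 = ED 99 A9.
Offset 7: leading byte 0x66 = 01100110 → 1-byte char #3 = 66.
Leading byte 0x66 = 01100110 matches 0xxxxxxx → 1-byte sequence.
Byte 1: 0x66 = 01100110, payload 1100110 (7 bits).
Concatenate: 1100110 = 0x66 (7 bits → U+0066).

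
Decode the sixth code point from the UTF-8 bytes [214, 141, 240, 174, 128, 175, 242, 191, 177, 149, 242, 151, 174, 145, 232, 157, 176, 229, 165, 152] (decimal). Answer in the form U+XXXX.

U+5958

Offset 0: leading byte 0xD6 = 11010110 → 2-byte char #1 = D6 8D.
Offset 2: leading byte 0xF0 = 11110000 → 4-byte char #2 = F0 AE 80 AF.
Offset 6: leading byte 0xF2 = 11110010 → 4-byte char #3 = F2 BF B1 95.
Offset 10: leading byte 0xF2 = 11110010 → 4-byte char #4 = F2 97 AE 91.
Offset 14: leading byte 0xE8 = 11101000 → 3-byte char #5 = E8 9D B0.
Offset 17: leading byte 0xE5 = 11100101 → 3-byte char #6 = E5 A5 98.
Leading byte 0xE5 = 11100101 matches 1110xxxx → 3-byte sequence.
Byte 1: 0xE5 = 11100101, payload 0101 (4 bits).
Byte 2: 0xA5 = 10100101 (10xxxxxx ✓), payload 100101.
Byte 3: 0x98 = 10011000 (10xxxxxx ✓), payload 011000.
Concatenate: 0101100101011000 = 0x5958 (16 bits → U+5958).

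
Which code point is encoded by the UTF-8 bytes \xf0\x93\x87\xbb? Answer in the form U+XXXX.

U+131FB

Leading byte 0xF0 = 11110000 matches 11110xxx → 4-byte sequence.
Byte 1: 0xF0 = 11110000, payload 000 (3 bits).
Byte 2: 0x93 = 10010011 (10xxxxxx ✓), payload 010011.
Byte 3: 0x87 = 10000111 (10xxxxxx ✓), payload 000111.
Byte 4: 0xBB = 10111011 (10xxxxxx ✓), payload 111011.
Concatenate: 000010011000111111011 = 0x131FB (21 bits → U+131FB).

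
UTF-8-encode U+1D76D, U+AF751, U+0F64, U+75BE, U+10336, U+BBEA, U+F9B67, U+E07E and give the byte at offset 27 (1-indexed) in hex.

0x81

1-indexed offset 27 is 0-indexed offset 26.
U+1D76D → 4-byte form F0 9D 9D AD at offsets 0–3.
U+AF751 → 4-byte form F2 AF 9D 91 at offsets 4–7.
U+0F64 → 3-byte form E0 BD A4 at offsets 8–10.
U+75BE → 3-byte form E7 96 BE at offsets 11–13.
U+10336 → 4-byte form F0 90 8C B6 at offsets 14–17.
U+BBEA → 3-byte form EB AF AA at offsets 18–20.
U+F9B67 → 4-byte form F3 B9 AD A7 at offsets 21–24.
U+E07E → 3-byte form EE 81 BE at offsets 25–27.
Offset 26 falls in char 8's range; it's byte 2 of EE 81 BE = 0x81.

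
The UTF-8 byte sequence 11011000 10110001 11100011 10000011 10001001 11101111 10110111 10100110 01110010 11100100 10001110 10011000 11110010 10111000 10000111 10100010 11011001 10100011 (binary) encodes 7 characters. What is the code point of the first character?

Offset 0: leading byte 0xD8 = 11011000 → 2-byte char #1 = D8 B1.
Leading byte 0xD8 = 11011000 matches 110xxxxx → 2-byte sequence.
Byte 1: 0xD8 = 11011000, payload 11000 (5 bits).
Byte 2: 0xB1 = 10110001 (10xxxxxx ✓), payload 110001.
Concatenate: 11000110001 = 0x631 (11 bits → U+0631).

U+0631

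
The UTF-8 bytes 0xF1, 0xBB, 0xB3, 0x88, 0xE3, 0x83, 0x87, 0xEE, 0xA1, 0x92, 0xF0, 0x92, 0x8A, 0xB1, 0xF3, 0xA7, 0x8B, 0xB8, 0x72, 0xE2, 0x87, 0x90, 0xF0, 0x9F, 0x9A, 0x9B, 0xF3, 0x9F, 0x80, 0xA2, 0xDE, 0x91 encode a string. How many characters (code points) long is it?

10

Byte at offset 0: 0xF1 = 11110001 → 4-byte char (#1). Advance 4.
Byte at offset 4: 0xE3 = 11100011 → 3-byte char (#2). Advance 3.
Byte at offset 7: 0xEE = 11101110 → 3-byte char (#3). Advance 3.
Byte at offset 10: 0xF0 = 11110000 → 4-byte char (#4). Advance 4.
Byte at offset 14: 0xF3 = 11110011 → 4-byte char (#5). Advance 4.
Byte at offset 18: 0x72 = 01110010 → 1-byte char (#6). Advance 1.
Byte at offset 19: 0xE2 = 11100010 → 3-byte char (#7). Advance 3.
Byte at offset 22: 0xF0 = 11110000 → 4-byte char (#8). Advance 4.
Byte at offset 26: 0xF3 = 11110011 → 4-byte char (#9). Advance 4.
Byte at offset 30: 0xDE = 11011110 → 2-byte char (#10). Advance 2.
Reached end at offset 32 after 10 code points.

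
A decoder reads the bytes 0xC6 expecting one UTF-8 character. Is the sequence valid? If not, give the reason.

invalid (sequence truncated)

Leading byte 0xC6 = 11000110 → 2-byte form, but only 1 byte is present.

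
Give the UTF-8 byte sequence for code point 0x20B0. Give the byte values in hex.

U+20B0 = 0x20B0 = 8368 decimal. In range U+0800–U+FFFF → 3-byte form: 1110xxxx 10xxxxxx 10xxxxxx.
Binary (16 bits): 0010000010110000.
Split 4+6+6: 0010 | 000010 | 110000.
Byte 1: 11100010 = 0xE2.
Byte 2: 10000010 = 0x82.
Byte 3: 10110000 = 0xB0.

E2 82 B0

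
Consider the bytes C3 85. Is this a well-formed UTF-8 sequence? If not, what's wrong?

Leading byte 0xC3 = 11000011 → 2-byte form.
Continuation bytes 0x85=10000101 all match 10xxxxxx.
Decoded value 0xC5 is ≥ 0x80 (shortest form) and not a surrogate.

valid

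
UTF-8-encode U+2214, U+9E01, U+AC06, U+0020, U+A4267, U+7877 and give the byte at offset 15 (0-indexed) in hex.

U+2214 → 3-byte form E2 88 94 at offsets 0–2.
U+9E01 → 3-byte form E9 B8 81 at offsets 3–5.
U+AC06 → 3-byte form EA B0 86 at offsets 6–8.
U+0020 → 1-byte form 20 at offsets 9–9.
U+A4267 → 4-byte form F2 A4 89 A7 at offsets 10–13.
U+7877 → 3-byte form E7 A1 B7 at offsets 14–16.
Offset 15 falls in char 6's range; it's byte 2 of E7 A1 B7 = 0xA1.

0xA1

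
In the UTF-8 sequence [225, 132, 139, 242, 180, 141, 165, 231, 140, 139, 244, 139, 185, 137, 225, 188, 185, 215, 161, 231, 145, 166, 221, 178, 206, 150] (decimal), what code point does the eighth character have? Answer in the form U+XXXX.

Offset 0: leading byte 0xE1 = 11100001 → 3-byte char #1 = E1 84 8B.
Offset 3: leading byte 0xF2 = 11110010 → 4-byte char #2 = F2 B4 8D A5.
Offset 7: leading byte 0xE7 = 11100111 → 3-byte char #3 = E7 8C 8B.
Offset 10: leading byte 0xF4 = 11110100 → 4-byte char #4 = F4 8B B9 89.
Offset 14: leading byte 0xE1 = 11100001 → 3-byte char #5 = E1 BC B9.
Offset 17: leading byte 0xD7 = 11010111 → 2-byte char #6 = D7 A1.
Offset 19: leading byte 0xE7 = 11100111 → 3-byte char #7 = E7 91 A6.
Offset 22: leading byte 0xDD = 11011101 → 2-byte char #8 = DD B2.
Leading byte 0xDD = 11011101 matches 110xxxxx → 2-byte sequence.
Byte 1: 0xDD = 11011101, payload 11101 (5 bits).
Byte 2: 0xB2 = 10110010 (10xxxxxx ✓), payload 110010.
Concatenate: 11101110010 = 0x772 (11 bits → U+0772).

U+0772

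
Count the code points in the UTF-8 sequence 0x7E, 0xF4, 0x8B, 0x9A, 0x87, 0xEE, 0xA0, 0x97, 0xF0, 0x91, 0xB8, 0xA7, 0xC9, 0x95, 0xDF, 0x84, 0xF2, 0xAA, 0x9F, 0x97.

Byte at offset 0: 0x7E = 01111110 → 1-byte char (#1). Advance 1.
Byte at offset 1: 0xF4 = 11110100 → 4-byte char (#2). Advance 4.
Byte at offset 5: 0xEE = 11101110 → 3-byte char (#3). Advance 3.
Byte at offset 8: 0xF0 = 11110000 → 4-byte char (#4). Advance 4.
Byte at offset 12: 0xC9 = 11001001 → 2-byte char (#5). Advance 2.
Byte at offset 14: 0xDF = 11011111 → 2-byte char (#6). Advance 2.
Byte at offset 16: 0xF2 = 11110010 → 4-byte char (#7). Advance 4.
Reached end at offset 20 after 7 code points.

7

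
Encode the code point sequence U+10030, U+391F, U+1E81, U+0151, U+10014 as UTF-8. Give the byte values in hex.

U+10030: 4-byte form → F0 90 80 B0.
U+391F: 3-byte form → E3 A4 9F.
U+1E81: 3-byte form → E1 BA 81.
U+0151: 2-byte form → C5 91.
U+10014: 4-byte form → F0 90 80 94.
Concatenated (16 bytes): F0 90 80 B0 E3 A4 9F E1 BA 81 C5 91 F0 90 80 94.

F0 90 80 B0 E3 A4 9F E1 BA 81 C5 91 F0 90 80 94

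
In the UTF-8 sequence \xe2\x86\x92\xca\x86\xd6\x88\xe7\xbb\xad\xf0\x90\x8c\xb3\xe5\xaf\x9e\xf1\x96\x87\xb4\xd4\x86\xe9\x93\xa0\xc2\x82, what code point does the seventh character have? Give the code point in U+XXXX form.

U+561F4

Offset 0: leading byte 0xE2 = 11100010 → 3-byte char #1 = E2 86 92.
Offset 3: leading byte 0xCA = 11001010 → 2-byte char #2 = CA 86.
Offset 5: leading byte 0xD6 = 11010110 → 2-byte char #3 = D6 88.
Offset 7: leading byte 0xE7 = 11100111 → 3-byte char #4 = E7 BB AD.
Offset 10: leading byte 0xF0 = 11110000 → 4-byte char #5 = F0 90 8C B3.
Offset 14: leading byte 0xE5 = 11100101 → 3-byte char #6 = E5 AF 9E.
Offset 17: leading byte 0xF1 = 11110001 → 4-byte char #7 = F1 96 87 B4.
Leading byte 0xF1 = 11110001 matches 11110xxx → 4-byte sequence.
Byte 1: 0xF1 = 11110001, payload 001 (3 bits).
Byte 2: 0x96 = 10010110 (10xxxxxx ✓), payload 010110.
Byte 3: 0x87 = 10000111 (10xxxxxx ✓), payload 000111.
Byte 4: 0xB4 = 10110100 (10xxxxxx ✓), payload 110100.
Concatenate: 001010110000111110100 = 0x561F4 (21 bits → U+561F4).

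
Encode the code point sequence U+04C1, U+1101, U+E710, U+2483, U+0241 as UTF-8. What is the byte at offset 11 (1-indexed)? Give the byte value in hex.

1-indexed offset 11 is 0-indexed offset 10.
U+04C1 → 2-byte form D3 81 at offsets 0–1.
U+1101 → 3-byte form E1 84 81 at offsets 2–4.
U+E710 → 3-byte form EE 9C 90 at offsets 5–7.
U+2483 → 3-byte form E2 92 83 at offsets 8–10.
Offset 10 falls in char 4's range; it's byte 3 of E2 92 83 = 0x83.

0x83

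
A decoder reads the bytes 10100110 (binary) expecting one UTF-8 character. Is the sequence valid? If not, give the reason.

Byte 0xA6 = 10100110 has the form 10xxxxxx — a continuation byte — but there is no preceding leading byte.

invalid (continuation byte with no leading byte)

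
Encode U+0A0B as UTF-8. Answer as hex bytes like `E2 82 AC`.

E0 A8 8B

U+0A0B = 0xA0B = 2571 decimal. In range U+0800–U+FFFF → 3-byte form: 1110xxxx 10xxxxxx 10xxxxxx.
Binary (16 bits): 0000101000001011.
Split 4+6+6: 0000 | 101000 | 001011.
Byte 1: 11100000 = 0xE0.
Byte 2: 10101000 = 0xA8.
Byte 3: 10001011 = 0x8B.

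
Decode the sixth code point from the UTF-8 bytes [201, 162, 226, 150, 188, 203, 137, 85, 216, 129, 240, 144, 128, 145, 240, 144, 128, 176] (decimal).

Offset 0: leading byte 0xC9 = 11001001 → 2-byte char #1 = C9 A2.
Offset 2: leading byte 0xE2 = 11100010 → 3-byte char #2 = E2 96 BC.
Offset 5: leading byte 0xCB = 11001011 → 2-byte char #3 = CB 89.
Offset 7: leading byte 0x55 = 01010101 → 1-byte char #4 = 55.
Offset 8: leading byte 0xD8 = 11011000 → 2-byte char #5 = D8 81.
Offset 10: leading byte 0xF0 = 11110000 → 4-byte char #6 = F0 90 80 91.
Leading byte 0xF0 = 11110000 matches 11110xxx → 4-byte sequence.
Byte 1: 0xF0 = 11110000, payload 000 (3 bits).
Byte 2: 0x90 = 10010000 (10xxxxxx ✓), payload 010000.
Byte 3: 0x80 = 10000000 (10xxxxxx ✓), payload 000000.
Byte 4: 0x91 = 10010001 (10xxxxxx ✓), payload 010001.
Concatenate: 000010000000000010001 = 0x10011 (21 bits → U+10011).

U+10011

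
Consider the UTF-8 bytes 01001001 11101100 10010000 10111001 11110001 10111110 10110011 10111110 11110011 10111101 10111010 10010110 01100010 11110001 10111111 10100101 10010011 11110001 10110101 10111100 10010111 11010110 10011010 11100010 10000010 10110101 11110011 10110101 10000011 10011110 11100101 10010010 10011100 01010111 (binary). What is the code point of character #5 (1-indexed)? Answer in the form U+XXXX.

Offset 0: leading byte 0x49 = 01001001 → 1-byte char #1 = 49.
Offset 1: leading byte 0xEC = 11101100 → 3-byte char #2 = EC 90 B9.
Offset 4: leading byte 0xF1 = 11110001 → 4-byte char #3 = F1 BE B3 BE.
Offset 8: leading byte 0xF3 = 11110011 → 4-byte char #4 = F3 BD BA 96.
Offset 12: leading byte 0x62 = 01100010 → 1-byte char #5 = 62.
Leading byte 0x62 = 01100010 matches 0xxxxxxx → 1-byte sequence.
Byte 1: 0x62 = 01100010, payload 1100010 (7 bits).
Concatenate: 1100010 = 0x62 (7 bits → U+0062).

U+0062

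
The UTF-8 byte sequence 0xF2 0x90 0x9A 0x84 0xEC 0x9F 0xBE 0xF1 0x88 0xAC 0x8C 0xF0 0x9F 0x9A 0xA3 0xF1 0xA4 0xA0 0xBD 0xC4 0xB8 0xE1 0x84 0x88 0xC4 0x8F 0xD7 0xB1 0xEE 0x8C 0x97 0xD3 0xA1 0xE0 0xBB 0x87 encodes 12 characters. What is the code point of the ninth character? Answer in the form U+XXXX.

Offset 0: leading byte 0xF2 = 11110010 → 4-byte char #1 = F2 90 9A 84.
Offset 4: leading byte 0xEC = 11101100 → 3-byte char #2 = EC 9F BE.
Offset 7: leading byte 0xF1 = 11110001 → 4-byte char #3 = F1 88 AC 8C.
Offset 11: leading byte 0xF0 = 11110000 → 4-byte char #4 = F0 9F 9A A3.
Offset 15: leading byte 0xF1 = 11110001 → 4-byte char #5 = F1 A4 A0 BD.
Offset 19: leading byte 0xC4 = 11000100 → 2-byte char #6 = C4 B8.
Offset 21: leading byte 0xE1 = 11100001 → 3-byte char #7 = E1 84 88.
Offset 24: leading byte 0xC4 = 11000100 → 2-byte char #8 = C4 8F.
Offset 26: leading byte 0xD7 = 11010111 → 2-byte char #9 = D7 B1.
Leading byte 0xD7 = 11010111 matches 110xxxxx → 2-byte sequence.
Byte 1: 0xD7 = 11010111, payload 10111 (5 bits).
Byte 2: 0xB1 = 10110001 (10xxxxxx ✓), payload 110001.
Concatenate: 10111110001 = 0x5F1 (11 bits → U+05F1).

U+05F1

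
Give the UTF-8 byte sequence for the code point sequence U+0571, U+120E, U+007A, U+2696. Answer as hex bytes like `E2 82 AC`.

U+0571: 2-byte form → D5 B1.
U+120E: 3-byte form → E1 88 8E.
U+007A: 1-byte form → 7A.
U+2696: 3-byte form → E2 9A 96.
Concatenated (9 bytes): D5 B1 E1 88 8E 7A E2 9A 96.

D5 B1 E1 88 8E 7A E2 9A 96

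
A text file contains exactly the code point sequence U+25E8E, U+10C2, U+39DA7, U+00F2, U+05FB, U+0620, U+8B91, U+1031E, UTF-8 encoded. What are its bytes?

U+25E8E: 4-byte form → F0 A5 BA 8E.
U+10C2: 3-byte form → E1 83 82.
U+39DA7: 4-byte form → F0 B9 B6 A7.
U+00F2: 2-byte form → C3 B2.
U+05FB: 2-byte form → D7 BB.
U+0620: 2-byte form → D8 A0.
U+8B91: 3-byte form → E8 AE 91.
U+1031E: 4-byte form → F0 90 8C 9E.
Concatenated (24 bytes): F0 A5 BA 8E E1 83 82 F0 B9 B6 A7 C3 B2 D7 BB D8 A0 E8 AE 91 F0 90 8C 9E.

F0 A5 BA 8E E1 83 82 F0 B9 B6 A7 C3 B2 D7 BB D8 A0 E8 AE 91 F0 90 8C 9E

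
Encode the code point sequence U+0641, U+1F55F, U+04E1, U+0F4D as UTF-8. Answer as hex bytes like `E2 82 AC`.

U+0641: 2-byte form → D9 81.
U+1F55F: 4-byte form → F0 9F 95 9F.
U+04E1: 2-byte form → D3 A1.
U+0F4D: 3-byte form → E0 BD 8D.
Concatenated (11 bytes): D9 81 F0 9F 95 9F D3 A1 E0 BD 8D.

D9 81 F0 9F 95 9F D3 A1 E0 BD 8D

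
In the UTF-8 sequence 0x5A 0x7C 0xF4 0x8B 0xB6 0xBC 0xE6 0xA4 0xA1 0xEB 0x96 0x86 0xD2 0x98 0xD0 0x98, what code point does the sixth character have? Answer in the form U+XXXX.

Offset 0: leading byte 0x5A = 01011010 → 1-byte char #1 = 5A.
Offset 1: leading byte 0x7C = 01111100 → 1-byte char #2 = 7C.
Offset 2: leading byte 0xF4 = 11110100 → 4-byte char #3 = F4 8B B6 BC.
Offset 6: leading byte 0xE6 = 11100110 → 3-byte char #4 = E6 A4 A1.
Offset 9: leading byte 0xEB = 11101011 → 3-byte char #5 = EB 96 86.
Offset 12: leading byte 0xD2 = 11010010 → 2-byte char #6 = D2 98.
Leading byte 0xD2 = 11010010 matches 110xxxxx → 2-byte sequence.
Byte 1: 0xD2 = 11010010, payload 10010 (5 bits).
Byte 2: 0x98 = 10011000 (10xxxxxx ✓), payload 011000.
Concatenate: 10010011000 = 0x498 (11 bits → U+0498).

U+0498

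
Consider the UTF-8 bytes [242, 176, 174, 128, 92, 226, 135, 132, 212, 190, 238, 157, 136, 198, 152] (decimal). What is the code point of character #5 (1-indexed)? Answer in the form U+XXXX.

Offset 0: leading byte 0xF2 = 11110010 → 4-byte char #1 = F2 B0 AE 80.
Offset 4: leading byte 0x5C = 01011100 → 1-byte char #2 = 5C.
Offset 5: leading byte 0xE2 = 11100010 → 3-byte char #3 = E2 87 84.
Offset 8: leading byte 0xD4 = 11010100 → 2-byte char #4 = D4 BE.
Offset 10: leading byte 0xEE = 11101110 → 3-byte char #5 = EE 9D 88.
Leading byte 0xEE = 11101110 matches 1110xxxx → 3-byte sequence.
Byte 1: 0xEE = 11101110, payload 1110 (4 bits).
Byte 2: 0x9D = 10011101 (10xxxxxx ✓), payload 011101.
Byte 3: 0x88 = 10001000 (10xxxxxx ✓), payload 001000.
Concatenate: 1110011101001000 = 0xE748 (16 bits → U+E748).

U+E748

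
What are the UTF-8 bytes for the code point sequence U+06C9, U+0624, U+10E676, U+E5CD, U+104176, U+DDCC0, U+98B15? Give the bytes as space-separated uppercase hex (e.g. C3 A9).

DB 89 D8 A4 F4 8E 99 B6 EE 97 8D F4 84 85 B6 F3 9D B3 80 F2 98 AC 95

U+06C9: 2-byte form → DB 89.
U+0624: 2-byte form → D8 A4.
U+10E676: 4-byte form → F4 8E 99 B6.
U+E5CD: 3-byte form → EE 97 8D.
U+104176: 4-byte form → F4 84 85 B6.
U+DDCC0: 4-byte form → F3 9D B3 80.
U+98B15: 4-byte form → F2 98 AC 95.
Concatenated (23 bytes): DB 89 D8 A4 F4 8E 99 B6 EE 97 8D F4 84 85 B6 F3 9D B3 80 F2 98 AC 95.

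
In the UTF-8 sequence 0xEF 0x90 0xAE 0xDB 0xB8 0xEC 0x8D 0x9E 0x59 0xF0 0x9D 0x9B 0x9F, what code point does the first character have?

U+F42E

Offset 0: leading byte 0xEF = 11101111 → 3-byte char #1 = EF 90 AE.
Leading byte 0xEF = 11101111 matches 1110xxxx → 3-byte sequence.
Byte 1: 0xEF = 11101111, payload 1111 (4 bits).
Byte 2: 0x90 = 10010000 (10xxxxxx ✓), payload 010000.
Byte 3: 0xAE = 10101110 (10xxxxxx ✓), payload 101110.
Concatenate: 1111010000101110 = 0xF42E (16 bits → U+F42E).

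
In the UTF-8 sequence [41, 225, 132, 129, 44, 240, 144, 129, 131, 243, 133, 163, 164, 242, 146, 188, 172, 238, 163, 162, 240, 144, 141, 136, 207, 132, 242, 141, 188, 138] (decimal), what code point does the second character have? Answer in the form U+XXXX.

Offset 0: leading byte 0x29 = 00101001 → 1-byte char #1 = 29.
Offset 1: leading byte 0xE1 = 11100001 → 3-byte char #2 = E1 84 81.
Leading byte 0xE1 = 11100001 matches 1110xxxx → 3-byte sequence.
Byte 1: 0xE1 = 11100001, payload 0001 (4 bits).
Byte 2: 0x84 = 10000100 (10xxxxxx ✓), payload 000100.
Byte 3: 0x81 = 10000001 (10xxxxxx ✓), payload 000001.
Concatenate: 0001000100000001 = 0x1101 (16 bits → U+1101).

U+1101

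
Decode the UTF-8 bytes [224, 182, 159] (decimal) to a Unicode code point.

Leading byte 0xE0 = 11100000 matches 1110xxxx → 3-byte sequence.
Byte 1: 0xE0 = 11100000, payload 0000 (4 bits).
Byte 2: 0xB6 = 10110110 (10xxxxxx ✓), payload 110110.
Byte 3: 0x9F = 10011111 (10xxxxxx ✓), payload 011111.
Concatenate: 0000110110011111 = 0xD9F (16 bits → U+0D9F).

U+0D9F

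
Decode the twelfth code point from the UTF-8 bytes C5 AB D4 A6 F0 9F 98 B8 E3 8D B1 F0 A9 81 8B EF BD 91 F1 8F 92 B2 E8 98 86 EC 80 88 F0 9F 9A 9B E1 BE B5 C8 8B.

Offset 0: leading byte 0xC5 = 11000101 → 2-byte char #1 = C5 AB.
Offset 2: leading byte 0xD4 = 11010100 → 2-byte char #2 = D4 A6.
Offset 4: leading byte 0xF0 = 11110000 → 4-byte char #3 = F0 9F 98 B8.
Offset 8: leading byte 0xE3 = 11100011 → 3-byte char #4 = E3 8D B1.
Offset 11: leading byte 0xF0 = 11110000 → 4-byte char #5 = F0 A9 81 8B.
Offset 15: leading byte 0xEF = 11101111 → 3-byte char #6 = EF BD 91.
Offset 18: leading byte 0xF1 = 11110001 → 4-byte char #7 = F1 8F 92 B2.
Offset 22: leading byte 0xE8 = 11101000 → 3-byte char #8 = E8 98 86.
Offset 25: leading byte 0xEC = 11101100 → 3-byte char #9 = EC 80 88.
Offset 28: leading byte 0xF0 = 11110000 → 4-byte char #10 = F0 9F 9A 9B.
Offset 32: leading byte 0xE1 = 11100001 → 3-byte char #11 = E1 BE B5.
Offset 35: leading byte 0xC8 = 11001000 → 2-byte char #12 = C8 8B.
Leading byte 0xC8 = 11001000 matches 110xxxxx → 2-byte sequence.
Byte 1: 0xC8 = 11001000, payload 01000 (5 bits).
Byte 2: 0x8B = 10001011 (10xxxxxx ✓), payload 001011.
Concatenate: 01000001011 = 0x20B (11 bits → U+020B).

U+020B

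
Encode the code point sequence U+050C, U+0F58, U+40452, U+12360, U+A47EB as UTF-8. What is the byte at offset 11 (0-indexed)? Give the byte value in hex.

U+050C → 2-byte form D4 8C at offsets 0–1.
U+0F58 → 3-byte form E0 BD 98 at offsets 2–4.
U+40452 → 4-byte form F1 80 91 92 at offsets 5–8.
U+12360 → 4-byte form F0 92 8D A0 at offsets 9–12.
Offset 11 falls in char 4's range; it's byte 3 of F0 92 8D A0 = 0x8D.

0x8D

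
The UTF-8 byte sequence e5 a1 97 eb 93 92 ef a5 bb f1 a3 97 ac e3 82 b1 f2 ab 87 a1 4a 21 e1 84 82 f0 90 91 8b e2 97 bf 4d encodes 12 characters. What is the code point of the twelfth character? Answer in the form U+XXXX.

Offset 0: leading byte 0xE5 = 11100101 → 3-byte char #1 = E5 A1 97.
Offset 3: leading byte 0xEB = 11101011 → 3-byte char #2 = EB 93 92.
Offset 6: leading byte 0xEF = 11101111 → 3-byte char #3 = EF A5 BB.
Offset 9: leading byte 0xF1 = 11110001 → 4-byte char #4 = F1 A3 97 AC.
Offset 13: leading byte 0xE3 = 11100011 → 3-byte char #5 = E3 82 B1.
Offset 16: leading byte 0xF2 = 11110010 → 4-byte char #6 = F2 AB 87 A1.
Offset 20: leading byte 0x4A = 01001010 → 1-byte char #7 = 4A.
Offset 21: leading byte 0x21 = 00100001 → 1-byte char #8 = 21.
Offset 22: leading byte 0xE1 = 11100001 → 3-byte char #9 = E1 84 82.
Offset 25: leading byte 0xF0 = 11110000 → 4-byte char #10 = F0 90 91 8B.
Offset 29: leading byte 0xE2 = 11100010 → 3-byte char #11 = E2 97 BF.
Offset 32: leading byte 0x4D = 01001101 → 1-byte char #12 = 4D.
Leading byte 0x4D = 01001101 matches 0xxxxxxx → 1-byte sequence.
Byte 1: 0x4D = 01001101, payload 1001101 (7 bits).
Concatenate: 1001101 = 0x4D (7 bits → U+004D).

U+004D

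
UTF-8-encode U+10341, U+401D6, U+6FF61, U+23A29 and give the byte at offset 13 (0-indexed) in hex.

0xA3

U+10341 → 4-byte form F0 90 8D 81 at offsets 0–3.
U+401D6 → 4-byte form F1 80 87 96 at offsets 4–7.
U+6FF61 → 4-byte form F1 AF BD A1 at offsets 8–11.
U+23A29 → 4-byte form F0 A3 A8 A9 at offsets 12–15.
Offset 13 falls in char 4's range; it's byte 2 of F0 A3 A8 A9 = 0xA3.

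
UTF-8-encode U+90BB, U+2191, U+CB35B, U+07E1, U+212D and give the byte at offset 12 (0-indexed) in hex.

0xE2

U+90BB → 3-byte form E9 82 BB at offsets 0–2.
U+2191 → 3-byte form E2 86 91 at offsets 3–5.
U+CB35B → 4-byte form F3 8B 8D 9B at offsets 6–9.
U+07E1 → 2-byte form DF A1 at offsets 10–11.
U+212D → 3-byte form E2 84 AD at offsets 12–14.
Offset 12 falls in char 5's range; it's byte 1 of E2 84 AD = 0xE2.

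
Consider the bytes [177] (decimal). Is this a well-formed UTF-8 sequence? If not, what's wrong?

Byte 0xB1 = 10110001 has the form 10xxxxxx — a continuation byte — but there is no preceding leading byte.

invalid (continuation byte with no leading byte)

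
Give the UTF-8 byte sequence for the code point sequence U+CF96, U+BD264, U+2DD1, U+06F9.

U+CF96: 3-byte form → EC BE 96.
U+BD264: 4-byte form → F2 BD 89 A4.
U+2DD1: 3-byte form → E2 B7 91.
U+06F9: 2-byte form → DB B9.
Concatenated (12 bytes): EC BE 96 F2 BD 89 A4 E2 B7 91 DB B9.

EC BE 96 F2 BD 89 A4 E2 B7 91 DB B9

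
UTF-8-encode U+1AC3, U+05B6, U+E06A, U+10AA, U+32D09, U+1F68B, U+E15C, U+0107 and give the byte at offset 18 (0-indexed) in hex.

0x8B

U+1AC3 → 3-byte form E1 AB 83 at offsets 0–2.
U+05B6 → 2-byte form D6 B6 at offsets 3–4.
U+E06A → 3-byte form EE 81 AA at offsets 5–7.
U+10AA → 3-byte form E1 82 AA at offsets 8–10.
U+32D09 → 4-byte form F0 B2 B4 89 at offsets 11–14.
U+1F68B → 4-byte form F0 9F 9A 8B at offsets 15–18.
Offset 18 falls in char 6's range; it's byte 4 of F0 9F 9A 8B = 0x8B.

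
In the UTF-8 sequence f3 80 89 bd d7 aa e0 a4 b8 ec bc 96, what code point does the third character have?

Offset 0: leading byte 0xF3 = 11110011 → 4-byte char #1 = F3 80 89 BD.
Offset 4: leading byte 0xD7 = 11010111 → 2-byte char #2 = D7 AA.
Offset 6: leading byte 0xE0 = 11100000 → 3-byte char #3 = E0 A4 B8.
Leading byte 0xE0 = 11100000 matches 1110xxxx → 3-byte sequence.
Byte 1: 0xE0 = 11100000, payload 0000 (4 bits).
Byte 2: 0xA4 = 10100100 (10xxxxxx ✓), payload 100100.
Byte 3: 0xB8 = 10111000 (10xxxxxx ✓), payload 111000.
Concatenate: 0000100100111000 = 0x938 (16 bits → U+0938).

U+0938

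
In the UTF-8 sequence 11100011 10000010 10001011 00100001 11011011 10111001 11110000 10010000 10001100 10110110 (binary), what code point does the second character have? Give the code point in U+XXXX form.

U+0021

Offset 0: leading byte 0xE3 = 11100011 → 3-byte char #1 = E3 82 8B.
Offset 3: leading byte 0x21 = 00100001 → 1-byte char #2 = 21.
Leading byte 0x21 = 00100001 matches 0xxxxxxx → 1-byte sequence.
Byte 1: 0x21 = 00100001, payload 0100001 (7 bits).
Concatenate: 0100001 = 0x21 (7 bits → U+0021).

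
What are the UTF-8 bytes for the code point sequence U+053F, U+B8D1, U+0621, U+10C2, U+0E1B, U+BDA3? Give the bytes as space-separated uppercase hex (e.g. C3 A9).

U+053F: 2-byte form → D4 BF.
U+B8D1: 3-byte form → EB A3 91.
U+0621: 2-byte form → D8 A1.
U+10C2: 3-byte form → E1 83 82.
U+0E1B: 3-byte form → E0 B8 9B.
U+BDA3: 3-byte form → EB B6 A3.
Concatenated (16 bytes): D4 BF EB A3 91 D8 A1 E1 83 82 E0 B8 9B EB B6 A3.

D4 BF EB A3 91 D8 A1 E1 83 82 E0 B8 9B EB B6 A3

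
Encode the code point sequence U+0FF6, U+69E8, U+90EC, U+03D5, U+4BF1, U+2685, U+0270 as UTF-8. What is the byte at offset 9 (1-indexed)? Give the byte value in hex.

0xAC

1-indexed offset 9 is 0-indexed offset 8.
U+0FF6 → 3-byte form E0 BF B6 at offsets 0–2.
U+69E8 → 3-byte form E6 A7 A8 at offsets 3–5.
U+90EC → 3-byte form E9 83 AC at offsets 6–8.
Offset 8 falls in char 3's range; it's byte 3 of E9 83 AC = 0xAC.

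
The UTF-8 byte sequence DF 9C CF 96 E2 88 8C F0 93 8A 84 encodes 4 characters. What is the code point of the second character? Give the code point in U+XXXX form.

U+03D6

Offset 0: leading byte 0xDF = 11011111 → 2-byte char #1 = DF 9C.
Offset 2: leading byte 0xCF = 11001111 → 2-byte char #2 = CF 96.
Leading byte 0xCF = 11001111 matches 110xxxxx → 2-byte sequence.
Byte 1: 0xCF = 11001111, payload 01111 (5 bits).
Byte 2: 0x96 = 10010110 (10xxxxxx ✓), payload 010110.
Concatenate: 01111010110 = 0x3D6 (11 bits → U+03D6).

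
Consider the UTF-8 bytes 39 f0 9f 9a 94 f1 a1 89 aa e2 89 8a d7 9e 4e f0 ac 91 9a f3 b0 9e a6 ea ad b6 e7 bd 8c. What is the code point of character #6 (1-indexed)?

U+004E

Offset 0: leading byte 0x39 = 00111001 → 1-byte char #1 = 39.
Offset 1: leading byte 0xF0 = 11110000 → 4-byte char #2 = F0 9F 9A 94.
Offset 5: leading byte 0xF1 = 11110001 → 4-byte char #3 = F1 A1 89 AA.
Offset 9: leading byte 0xE2 = 11100010 → 3-byte char #4 = E2 89 8A.
Offset 12: leading byte 0xD7 = 11010111 → 2-byte char #5 = D7 9E.
Offset 14: leading byte 0x4E = 01001110 → 1-byte char #6 = 4E.
Leading byte 0x4E = 01001110 matches 0xxxxxxx → 1-byte sequence.
Byte 1: 0x4E = 01001110, payload 1001110 (7 bits).
Concatenate: 1001110 = 0x4E (7 bits → U+004E).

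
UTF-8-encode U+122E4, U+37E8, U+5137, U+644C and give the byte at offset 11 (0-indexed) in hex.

U+122E4 → 4-byte form F0 92 8B A4 at offsets 0–3.
U+37E8 → 3-byte form E3 9F A8 at offsets 4–6.
U+5137 → 3-byte form E5 84 B7 at offsets 7–9.
U+644C → 3-byte form E6 91 8C at offsets 10–12.
Offset 11 falls in char 4's range; it's byte 2 of E6 91 8C = 0x91.

0x91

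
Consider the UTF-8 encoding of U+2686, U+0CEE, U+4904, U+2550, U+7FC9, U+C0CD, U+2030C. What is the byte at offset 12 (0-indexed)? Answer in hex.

0xE7

U+2686 → 3-byte form E2 9A 86 at offsets 0–2.
U+0CEE → 3-byte form E0 B3 AE at offsets 3–5.
U+4904 → 3-byte form E4 A4 84 at offsets 6–8.
U+2550 → 3-byte form E2 95 90 at offsets 9–11.
U+7FC9 → 3-byte form E7 BF 89 at offsets 12–14.
Offset 12 falls in char 5's range; it's byte 1 of E7 BF 89 = 0xE7.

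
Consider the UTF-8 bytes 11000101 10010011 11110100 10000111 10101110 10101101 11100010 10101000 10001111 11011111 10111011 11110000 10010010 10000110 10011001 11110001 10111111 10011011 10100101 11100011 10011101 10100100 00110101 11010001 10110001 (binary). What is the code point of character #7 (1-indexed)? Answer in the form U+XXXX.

U+3764

Offset 0: leading byte 0xC5 = 11000101 → 2-byte char #1 = C5 93.
Offset 2: leading byte 0xF4 = 11110100 → 4-byte char #2 = F4 87 AE AD.
Offset 6: leading byte 0xE2 = 11100010 → 3-byte char #3 = E2 A8 8F.
Offset 9: leading byte 0xDF = 11011111 → 2-byte char #4 = DF BB.
Offset 11: leading byte 0xF0 = 11110000 → 4-byte char #5 = F0 92 86 99.
Offset 15: leading byte 0xF1 = 11110001 → 4-byte char #6 = F1 BF 9B A5.
Offset 19: leading byte 0xE3 = 11100011 → 3-byte char #7 = E3 9D A4.
Leading byte 0xE3 = 11100011 matches 1110xxxx → 3-byte sequence.
Byte 1: 0xE3 = 11100011, payload 0011 (4 bits).
Byte 2: 0x9D = 10011101 (10xxxxxx ✓), payload 011101.
Byte 3: 0xA4 = 10100100 (10xxxxxx ✓), payload 100100.
Concatenate: 0011011101100100 = 0x3764 (16 bits → U+3764).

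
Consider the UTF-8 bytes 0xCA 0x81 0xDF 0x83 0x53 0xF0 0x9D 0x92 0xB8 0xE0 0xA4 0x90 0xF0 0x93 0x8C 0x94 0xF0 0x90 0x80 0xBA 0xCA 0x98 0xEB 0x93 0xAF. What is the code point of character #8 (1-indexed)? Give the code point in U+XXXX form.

Offset 0: leading byte 0xCA = 11001010 → 2-byte char #1 = CA 81.
Offset 2: leading byte 0xDF = 11011111 → 2-byte char #2 = DF 83.
Offset 4: leading byte 0x53 = 01010011 → 1-byte char #3 = 53.
Offset 5: leading byte 0xF0 = 11110000 → 4-byte char #4 = F0 9D 92 B8.
Offset 9: leading byte 0xE0 = 11100000 → 3-byte char #5 = E0 A4 90.
Offset 12: leading byte 0xF0 = 11110000 → 4-byte char #6 = F0 93 8C 94.
Offset 16: leading byte 0xF0 = 11110000 → 4-byte char #7 = F0 90 80 BA.
Offset 20: leading byte 0xCA = 11001010 → 2-byte char #8 = CA 98.
Leading byte 0xCA = 11001010 matches 110xxxxx → 2-byte sequence.
Byte 1: 0xCA = 11001010, payload 01010 (5 bits).
Byte 2: 0x98 = 10011000 (10xxxxxx ✓), payload 011000.
Concatenate: 01010011000 = 0x298 (11 bits → U+0298).

U+0298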